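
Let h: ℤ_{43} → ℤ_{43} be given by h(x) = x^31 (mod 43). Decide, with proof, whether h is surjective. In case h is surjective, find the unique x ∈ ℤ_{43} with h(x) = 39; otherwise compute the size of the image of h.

Since 43 is prime, the nonzero elements of ℤ_{43} form a cyclic group of order 42.
As gcd(31, 42) = 1, raising to the 31st power is a bijection on this group: if a^31 ≡ b^31 then (ab^{−1})^31 = 1, and the only element of order dividing gcd(31, 42) = 1 is 1, so a = b.
With h(0) = 0 this makes h injective on all of ℤ_{43}, hence bijective (finite equal-size domain and codomain). In particular h is surjective.
Since h is surjective, we find the preimage of 39. The inverse of x ↦ x^31 on (ℤ_{43})^× is x ↦ x^19, because 31·19 = 589 = 14·42 + 1 ≡ 1 (mod 42) and x^{42} = 1 for x ≠ 0 (Fermat). So h⁻¹(39) = 39^19 mod 43.
Repeated squaring mod 43: 39^1 ≡ 39, 39^2 ≡ 39² = 1521 ≡ 16, 39^4 ≡ 16² = 256 ≡ 41, 39^8 ≡ 41² = 1681 ≡ 4, 39^16 ≡ 4² = 16. Since 19 = 16 + 2 + 1, 39^19 ≡ 16·16·39: 16·16 = 256 ≡ 41, then 41·39 = 1599 ≡ 8. So 39^19 ≡ 8 (mod 43).
Hence h⁻¹(39) = 8.

8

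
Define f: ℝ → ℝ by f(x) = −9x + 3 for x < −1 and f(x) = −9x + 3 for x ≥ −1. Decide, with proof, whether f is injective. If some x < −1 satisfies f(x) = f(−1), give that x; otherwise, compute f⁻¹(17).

Both pieces are strictly decreasing (slopes −9 and −9), so each is injective on its own interval.
The left piece maps (−∞, −1) onto (12, ∞); the right piece maps [−1, ∞) onto (−∞, 12].
These images are disjoint, so no value is attained by both pieces. Thus f is injective.
Because the two images are disjoint, no x < −1 has f(x) = f(−1), so we compute f⁻¹(17): 17 lies in (12, ∞), so solve −9x + 3 = 17: x = (17 − 3)/(−9) = −14/9.

-14/9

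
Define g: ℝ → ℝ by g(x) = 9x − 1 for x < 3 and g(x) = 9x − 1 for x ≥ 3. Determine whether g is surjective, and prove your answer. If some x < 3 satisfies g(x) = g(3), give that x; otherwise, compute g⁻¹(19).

Both pieces are strictly increasing (slopes 9 and 9), so each is injective on its own interval.
The left piece maps (−∞, 3) onto (−∞, 26); the right piece maps [3, ∞) onto [26, ∞).
These images together cover ℝ, so g is surjective.
Because the two images are disjoint, no x < 3 has g(x) = g(3), so we compute g⁻¹(19): 19 lies in (−∞, 26), so solve 9x − 1 = 19: x = (19 + 1)/9 = 20/9.

20/9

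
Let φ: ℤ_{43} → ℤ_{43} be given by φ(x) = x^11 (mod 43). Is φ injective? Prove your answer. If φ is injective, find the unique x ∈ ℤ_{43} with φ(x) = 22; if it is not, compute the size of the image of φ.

Since 43 is prime, the nonzero elements of ℤ_{43} form a cyclic group of order 42.
As gcd(11, 42) = 1, raising to the 11th power is a bijection on this group: if s^11 ≡ t^11 then (st^{−1})^11 = 1, and the only element of order dividing gcd(11, 42) = 1 is 1, so s = t.
With φ(0) = 0 this makes φ injective on all of ℤ_{43}, hence bijective (finite equal-size domain and codomain). In particular φ is injective.
Since φ is injective, we find the preimage of 22. The inverse of x ↦ x^11 on (ℤ_{43})^× is x ↦ x^23, because 11·23 = 253 = 6·42 + 1 ≡ 1 (mod 42) and x^{42} = 1 for x ≠ 0 (Fermat). So φ⁻¹(22) = 22^23 mod 43.
Repeated squaring mod 43: 22^1 ≡ 22, 22^2 ≡ 22² = 484 ≡ 11, 22^4 ≡ 11² = 121 ≡ 35, 22^8 ≡ 35² = 1225 ≡ 21, 22^16 ≡ 21² = 441 ≡ 11. Since 23 = 16 + 4 + 2 + 1, 22^23 ≡ 11·35·11·22: 11·35 = 385 ≡ 41, then 41·11 = 451 ≡ 21, then 21·22 = 462 ≡ 32. So 22^23 ≡ 32 (mod 43).
Hence φ⁻¹(22) = 32.

32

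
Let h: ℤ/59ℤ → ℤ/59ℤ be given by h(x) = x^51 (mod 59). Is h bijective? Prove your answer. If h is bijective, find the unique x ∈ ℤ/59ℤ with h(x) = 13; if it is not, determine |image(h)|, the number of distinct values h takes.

54

Since 59 is prime, the nonzero elements of ℤ/59ℤ form a cyclic group of order 58.
As gcd(51, 58) = 1, raising to the 51st power is a bijection on this group: if a^51 ≡ b^51 then (ab^{−1})^51 = 1, and the only element of order dividing gcd(51, 58) = 1 is 1, so a = b.
With h(0) = 0 this makes h injective on all of ℤ/59ℤ, hence bijective (finite equal-size domain and codomain). In particular h is bijective.
Since h is bijective, we find the preimage of 13. The inverse of x ↦ x^51 on (ℤ/59ℤ)^× is x ↦ x^33, because 51·33 = 1683 = 29·58 + 1 ≡ 1 (mod 58) and x^{58} = 1 for x ≠ 0 (Fermat). So h⁻¹(13) = 13^33 mod 59.
Repeated squaring mod 59: 13^1 ≡ 13, 13^2 ≡ 13² = 169 ≡ 51, 13^4 ≡ 51² = 2601 ≡ 5, 13^8 ≡ 5² = 25, 13^16 ≡ 25² = 625 ≡ 35, 13^32 ≡ 35² = 1225 ≡ 45. Since 33 = 32 + 1, 13^33 ≡ 45·13: 45·13 = 585 ≡ 54. So 13^33 ≡ 54 (mod 59).
Hence h⁻¹(13) = 54.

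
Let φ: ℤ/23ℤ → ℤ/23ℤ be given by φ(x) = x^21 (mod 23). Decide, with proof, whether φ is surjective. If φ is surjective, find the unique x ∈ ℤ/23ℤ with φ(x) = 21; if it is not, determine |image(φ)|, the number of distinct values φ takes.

Since 23 is prime, the nonzero elements of ℤ/23ℤ form a cyclic group of order 22.
As gcd(21, 22) = 1, raising to the 21st power is a bijection on this group: if x_1^21 ≡ x_2^21 then (x_1x_2^{−1})^21 = 1, and the only element of order dividing gcd(21, 22) = 1 is 1, so x_1 = x_2.
With φ(0) = 0 this makes φ injective on all of ℤ/23ℤ, hence bijective (finite equal-size domain and codomain). In particular φ is surjective.
Since φ is surjective, we find the preimage of 21. The inverse of x ↦ x^21 on (ℤ/23ℤ)^× is x ↦ x^21, because 21·21 = 441 = 20·22 + 1 ≡ 1 (mod 22) and x^{22} = 1 for x ≠ 0 (Fermat). So φ⁻¹(21) = 21^21 mod 23.
Repeated squaring mod 23: 21^1 ≡ 21, 21^2 ≡ 21² = 441 ≡ 4, 21^4 ≡ 4² = 16, 21^8 ≡ 16² = 256 ≡ 3, 21^16 ≡ 3² = 9. Since 21 = 16 + 4 + 1, 21^21 ≡ 9·16·21: 9·16 = 144 ≡ 6, then 6·21 = 126 ≡ 11. So 21^21 ≡ 11 (mod 23).
Hence φ⁻¹(21) = 11.

11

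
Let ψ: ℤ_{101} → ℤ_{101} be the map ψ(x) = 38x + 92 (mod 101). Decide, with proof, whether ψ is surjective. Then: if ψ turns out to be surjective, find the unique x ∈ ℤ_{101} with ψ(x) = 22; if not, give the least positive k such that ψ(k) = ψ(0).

Since gcd(38, 101) = 1, 38 is invertible modulo 101. Euclid's algorithm: 101 = 2·38 + 25, 38 = 1·25 + 13, 25 = 1·13 + 12, 13 = 1·12 + 1; back-substituting gives 1 = 8·38 − 3·101, so 38⁻¹ ≡ 8 (mod 101).
For any y ∈ ℤ_{101}, x = 8(y − 92) mod 101 satisfies ψ(x) = 38·8(y − 92) + 92 ≡ y (since 38·8 ≡ 1 mod 101). So every y has a preimage.
Thus ψ is surjective.
Since ψ is surjective, we find ψ⁻¹(22): we need 38x ≡ 22 − 92 ≡ 31 (mod 101). Using 38⁻¹ = 8: x ≡ 8·31 = 248 = 2·101 + 46, so x = 46.
Check: ψ(46) = 38·46 + 92 = 1840 = 18·101 + 22 ≡ 22 (mod 101).

46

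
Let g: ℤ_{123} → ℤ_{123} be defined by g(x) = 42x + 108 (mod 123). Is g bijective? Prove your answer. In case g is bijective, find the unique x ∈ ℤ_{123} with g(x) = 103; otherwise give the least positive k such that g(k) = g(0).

We have gcd(42, 123) = 3 > 1. Taking u = 0 and v = 41: g(0) = 108 and g(41) = 42·41 + 108 = 1830 ≡ 108 (mod 123).
So g(0) = g(41) while 0 ≠ 41, so g is not injective, hence not bijective.
Since g is not bijective, we find the least positive k with g(k) = g(0): this means 42k ≡ 0 (mod 123), i.e. 123 ∣ 42k. Since gcd(42, 123) = 3, dividing through by 3 this holds exactly when 41 ∣ 14k, and as gcd(14, 41) = 1, exactly when 41 ∣ k.
The smallest positive such k is 41.

41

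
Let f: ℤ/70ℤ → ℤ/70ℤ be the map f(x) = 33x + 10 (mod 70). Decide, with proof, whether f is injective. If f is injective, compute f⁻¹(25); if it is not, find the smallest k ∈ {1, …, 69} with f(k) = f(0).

45

If f(u) = f(v), then 33u ≡ 33v (mod 70). Because gcd(33, 70) = 1, we may cancel 33 to get u ≡ v (mod 70).
Thus f is injective.
We now compute 33⁻¹ mod 70 explicitly. Euclid's algorithm: 70 = 2·33 + 4, 33 = 8·4 + 1; back-substituting gives 1 = 17·33 − 8·70, so 33⁻¹ ≡ 17 (mod 70).
Since f is injective, we find f⁻¹(25): we need 33x ≡ 25 − 10 ≡ 15 (mod 70). Using 33⁻¹ = 17: x ≡ 17·15 = 255 = 3·70 + 45, so x = 45.
Check: f(45) = 33·45 + 10 = 1495 = 21·70 + 25 ≡ 25 (mod 70).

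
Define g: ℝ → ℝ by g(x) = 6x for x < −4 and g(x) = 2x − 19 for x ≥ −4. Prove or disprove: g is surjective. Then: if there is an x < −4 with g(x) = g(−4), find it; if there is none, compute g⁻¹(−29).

-9/2

Both pieces are strictly increasing (slopes 6 and 2), so each is injective on its own interval.
The left piece maps (−∞, −4) onto (−∞, −24); the right piece maps [−4, ∞) onto [−27, ∞).
The union (−∞, −24) ∪ [−27, ∞) covers ℝ, so g is surjective.
For the follow-up: the images overlap, so an x < −4 with g(x) = g(−4) exists. g(−4) = −27; solving 6x = −27 for x < −4 gives x = (−27 − 0)/6 = −9/2.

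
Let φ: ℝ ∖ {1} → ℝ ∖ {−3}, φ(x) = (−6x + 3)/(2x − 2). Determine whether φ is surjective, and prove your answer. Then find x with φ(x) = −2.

-1/2

For any y ≠ −3, solving y(2x − 2) = −6x + 3 for x gives a well-defined x ≠ 1. So φ is surjective.
Solving φ(x) = −2: cross-multiplying gives −6x + 3 = −2(2x − 2), which rearranges to −2x = 1, so x = −1/2.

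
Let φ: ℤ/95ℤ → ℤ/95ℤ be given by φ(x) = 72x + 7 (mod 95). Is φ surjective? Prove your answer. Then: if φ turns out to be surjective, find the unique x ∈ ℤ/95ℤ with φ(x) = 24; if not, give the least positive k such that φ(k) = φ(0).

86

Recall that surjectivity means every element of the codomain has a preimage under φ.
Since gcd(72, 95) = 1, 72 is invertible modulo 95. Euclid's algorithm: 95 = 1·72 + 23, 72 = 3·23 + 3, 23 = 7·3 + 2, 3 = 1·2 + 1; back-substituting gives 1 = 33·72 − 25·95, so 72⁻¹ ≡ 33 (mod 95).
For any y ∈ ℤ/95ℤ, x = 33(y − 7) mod 95 satisfies φ(x) = 72·33(y − 7) + 7 ≡ y (since 72·33 ≡ 1 mod 95). So every y has a preimage.
So φ is surjective.
Since φ is surjective, we find φ⁻¹(24): we need 72x ≡ 24 − 7 ≡ 17 (mod 95). Using 72⁻¹ = 33: x ≡ 33·17 = 561 = 5·95 + 86, so x = 86.
Check: φ(86) = 72·86 + 7 = 6199 = 65·95 + 24 ≡ 24 (mod 95).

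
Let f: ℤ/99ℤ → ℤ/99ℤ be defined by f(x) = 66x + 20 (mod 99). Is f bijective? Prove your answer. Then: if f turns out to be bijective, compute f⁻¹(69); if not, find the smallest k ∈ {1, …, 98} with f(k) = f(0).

Recall: injectivity means: for all x_1, x_2 in the domain, f(x_1) = f(x_2) implies x_1 = x_2.
We have gcd(66, 99) = 33 > 1. Taking x_1 = 0 and x_2 = 3: f(0) = 20 and f(3) = 66·3 + 20 = 218 ≡ 20 (mod 99).
So f(0) = f(3) while 0 ≠ 3, so f is not injective, hence not bijective.
Since f is not bijective, we find the least positive k with f(k) = f(0): this means 66k ≡ 0 (mod 99), i.e. 99 ∣ 66k. Since gcd(66, 99) = 33, dividing through by 33 this holds exactly when 3 ∣ 2k, and as gcd(2, 3) = 1, exactly when 3 ∣ k.
The smallest positive such k is 3.

3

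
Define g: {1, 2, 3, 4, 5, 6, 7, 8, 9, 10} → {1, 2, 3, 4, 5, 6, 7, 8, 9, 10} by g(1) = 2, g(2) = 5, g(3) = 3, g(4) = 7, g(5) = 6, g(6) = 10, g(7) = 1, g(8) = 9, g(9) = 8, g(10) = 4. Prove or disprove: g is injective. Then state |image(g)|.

10

The values g(1), …, g(10) are 2, 5, 3, 7, 6, 10, 1, 9, 8, 4 — all distinct.
So g(s) = g(t) only when s = t, and g is injective.
The image of g is {1, 2, 3, 4, 5, 6, 7, 8, 9, 10}, which has 10 elements.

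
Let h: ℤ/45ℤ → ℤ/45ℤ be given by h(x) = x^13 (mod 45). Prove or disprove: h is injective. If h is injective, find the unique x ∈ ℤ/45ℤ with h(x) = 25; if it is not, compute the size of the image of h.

35

h(0) = 0^13 = 0.
h(15): Repeated squaring mod 45: 15^1 ≡ 15, 15^2 ≡ 15² = 225 ≡ 0, 15^4 ≡ 0² = 0, 15^8 ≡ 0² = 0. Since 13 = 8 + 4 + 1, 15^13 ≡ 0·0·15: 0·0 = 0, then 0·15 = 0. So 15^13 ≡ 0 (mod 45).
So h(0) = h(15) = 0 while 0 ≠ 15, hence h is not injective.
Since h is not injective, we determine |image(h)|. Computing x^13 mod 45 for each x (by repeated squaring, reducing mod 45 at every step), the values h(0), h(1), …, h(44) are: 0, 1, 2, 18, 4, 5, 36, 7, 8, 9, 10, 11, 27, 13, 14, 0, 16, 17, 18, 19, 20, 36, 22, 23, 9, 25, 26, 27, 28, 29, 0, 31, 32, 18, 34, 35, 36, 37, 38, 9, 40, 41, 27, 43, 44.
The distinct values are {0, 1, 2, 4, 5, 7, 8, 9, 10, 11, 13, 14, 16, 17, 18, 19, 20, 22, 23, 25, 26, 27, 28, 29, 31, 32, 34, 35, 36, 37, 38, 40, 41, 43, 44}; there are 35 of them.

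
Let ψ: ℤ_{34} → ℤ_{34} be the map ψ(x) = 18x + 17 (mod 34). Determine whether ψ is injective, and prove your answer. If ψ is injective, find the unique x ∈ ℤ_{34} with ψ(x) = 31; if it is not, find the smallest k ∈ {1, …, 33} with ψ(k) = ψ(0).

17

Recall that ψ is injective when ψ(u) = ψ(v) forces u = v.
We have gcd(18, 34) = 2 > 1. Taking u = 0 and v = 17: ψ(0) = 17 and ψ(17) = 18·17 + 17 = 323 ≡ 17 (mod 34).
So ψ(0) = ψ(17) while 0 ≠ 17, thus ψ is not injective.
Since ψ is not injective, we find the least positive k with ψ(k) = ψ(0): this means 18k ≡ 0 (mod 34), i.e. 34 ∣ 18k. Since gcd(18, 34) = 2, dividing through by 2 this holds exactly when 17 ∣ 9k, and as gcd(9, 17) = 1, exactly when 17 ∣ k.
The smallest positive such k is 17.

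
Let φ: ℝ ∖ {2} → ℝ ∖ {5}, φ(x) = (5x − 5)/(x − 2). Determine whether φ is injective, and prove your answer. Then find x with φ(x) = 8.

Suppose φ(a) = φ(b). Cross-multiplying: (5a − 5)(b − 2) = (5b − 5)(a − 2).
Expanding both sides and cancelling the symmetric terms leaves −5·(a − b) = 0. Since −5 ≠ 0, a = b. Thus φ is injective.
Solving φ(x) = 8: cross-multiplying gives 5x − 5 = 8(x − 2), which rearranges to −3x = −11, so x = 11/3.

11/3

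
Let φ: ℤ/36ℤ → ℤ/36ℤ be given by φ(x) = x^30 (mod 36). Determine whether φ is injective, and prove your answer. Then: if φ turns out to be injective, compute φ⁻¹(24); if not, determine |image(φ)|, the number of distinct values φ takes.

4

φ(2): Repeated squaring mod 36: 2^1 ≡ 2, 2^2 ≡ 2² = 4, 2^4 ≡ 4² = 16, 2^8 ≡ 16² = 256 ≡ 4, 2^16 ≡ 4² = 16. Since 30 = 16 + 8 + 4 + 2, 2^30 ≡ 16·4·16·4: 16·4 = 64 ≡ 28, then 28·16 = 448 ≡ 16, then 16·4 = 64 ≡ 28. So 2^30 ≡ 28 (mod 36).
φ(4): Repeated squaring mod 36: 4^1 ≡ 4, 4^2 ≡ 4² = 16, 4^4 ≡ 16² = 256 ≡ 4, 4^8 ≡ 4² = 16, 4^16 ≡ 16² = 256 ≡ 4. Since 30 = 16 + 8 + 4 + 2, 4^30 ≡ 4·16·4·16: 4·16 = 64 ≡ 28, then 28·4 = 112 ≡ 4, then 4·16 = 64 ≡ 28. So 4^30 ≡ 28 (mod 36).
So φ(2) = φ(4) = 28 while 2 ≠ 4, therefore φ is not injective.
Since φ is not injective, we determine |image(φ)|. Computing x^30 mod 36 for each x (by repeated squaring, reducing mod 36 at every step), the values φ(0), φ(1), …, φ(35) are: 0, 1, 28, 9, 28, 1, 0, 1, 28, 9, 28, 1, 0, 1, 28, 9, 28, 1, 0, 1, 28, 9, 28, 1, 0, 1, 28, 9, 28, 1, 0, 1, 28, 9, 28, 1.
The distinct values are {0, 1, 9, 28}; there are 4 of them.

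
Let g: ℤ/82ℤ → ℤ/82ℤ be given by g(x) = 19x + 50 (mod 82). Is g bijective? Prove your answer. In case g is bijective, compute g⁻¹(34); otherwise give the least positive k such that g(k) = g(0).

38

Suppose g(a) = g(b) in ℤ/82ℤ. Then 19a + 50 ≡ 19b + 50 (mod 82), hence 19(a − b) ≡ 0 (mod 82).
Since gcd(19, 82) = 1, 19 is invertible modulo 82, therefore a − b ≡ 0 (mod 82), i.e. a = b.
We now compute 19⁻¹ mod 82 explicitly. Euclid's algorithm: 82 = 4·19 + 6, 19 = 3·6 + 1; back-substituting gives 1 = 13·19 − 3·82, so 19⁻¹ ≡ 13 (mod 82).
For any y ∈ ℤ/82ℤ, x = 13(y − 50) mod 82 satisfies g(x) = 19·13(y − 50) + 50 ≡ y (since 19·13 ≡ 1 mod 82). So every y has a preimage.
So g is bijective.
Since g is bijective, we compute g⁻¹(34): solve 19x + 50 ≡ 34 (mod 82), i.e. 19x ≡ 66 (mod 82).
Multiplying by 19⁻¹ = 13 gives x ≡ 13·66 = 858 = 10·82 + 38 ≡ 38 (mod 82).
Check: g(38) = 19·38 + 50 = 772 = 9·82 + 34 ≡ 34 (mod 82).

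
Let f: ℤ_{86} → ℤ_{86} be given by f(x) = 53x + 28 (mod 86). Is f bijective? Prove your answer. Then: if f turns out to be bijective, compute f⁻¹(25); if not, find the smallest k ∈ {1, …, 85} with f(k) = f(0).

Recall that f is injective when f(a) = f(b) forces a = b.
If f(a) = f(b), then 53a ≡ 53b (mod 86). Because gcd(53, 86) = 1, we may cancel 53 to get a ≡ b (mod 86).
We now compute 53⁻¹ mod 86 explicitly. Euclid's algorithm: 86 = 1·53 + 33, 53 = 1·33 + 20, 33 = 1·20 + 13, 20 = 1·13 + 7, 13 = 1·7 + 6, 7 = 1·6 + 1; back-substituting gives 1 = 13·53 − 8·86, so 53⁻¹ ≡ 13 (mod 86).
For any y ∈ ℤ_{86}, x = 13(y − 28) mod 86 satisfies f(x) = 53·13(y − 28) + 28 ≡ y (since 53·13 ≡ 1 mod 86). So every y has a preimage.
Hence f is bijective.
Since f is bijective, we compute f⁻¹(25): solve 53x + 28 ≡ 25 (mod 86), i.e. 53x ≡ 83 (mod 86).
Multiplying by 53⁻¹ = 13 gives x ≡ 13·83 = 1079 = 12·86 + 47 ≡ 47 (mod 86).
Check: f(47) = 53·47 + 28 = 2519 = 29·86 + 25 ≡ 25 (mod 86).

47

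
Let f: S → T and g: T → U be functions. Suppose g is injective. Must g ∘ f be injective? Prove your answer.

not injective

No. Take S = {0, 1}, T = U = {0, 1, 2}, f(0) = f(1) = 0, and g = identity (injective).
Then (g ∘ f)(0) = (g ∘ f)(1) = 0 with 0 ≠ 1, so g ∘ f is not injective.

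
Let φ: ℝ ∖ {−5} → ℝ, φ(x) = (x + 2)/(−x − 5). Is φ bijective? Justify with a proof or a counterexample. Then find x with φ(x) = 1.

-7/2

If φ(x) = −1, cross-multiplying gives −1(x + 2) = 1(−x − 5), which simplifies to −2 = −5 — false.  So −1 has no preimage and φ is not surjective.
Thus φ is not bijective.
Solving φ(x) = 1: cross-multiplying gives x + 2 = 1(−x − 5), which rearranges to 2x = −7, so x = −7/2.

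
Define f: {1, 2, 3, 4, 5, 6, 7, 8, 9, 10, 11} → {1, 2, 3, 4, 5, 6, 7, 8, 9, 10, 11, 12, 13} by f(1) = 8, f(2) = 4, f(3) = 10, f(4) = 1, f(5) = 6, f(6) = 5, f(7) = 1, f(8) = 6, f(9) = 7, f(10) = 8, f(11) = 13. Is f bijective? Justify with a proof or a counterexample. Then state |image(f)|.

f(4) = 1 = f(7) with 4 ≠ 7, so f is not injective, hence not bijective.
The image of f is {1, 4, 5, 6, 7, 8, 10, 13}, which has 8 elements.

8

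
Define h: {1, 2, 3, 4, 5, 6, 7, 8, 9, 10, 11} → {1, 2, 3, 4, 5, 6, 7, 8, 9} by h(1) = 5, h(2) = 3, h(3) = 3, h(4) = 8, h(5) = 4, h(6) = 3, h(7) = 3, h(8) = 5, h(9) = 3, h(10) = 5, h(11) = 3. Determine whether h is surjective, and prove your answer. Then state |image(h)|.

No element maps to 1, so h is not surjective.
The image of h is {3, 4, 5, 8}, which has 4 elements.

4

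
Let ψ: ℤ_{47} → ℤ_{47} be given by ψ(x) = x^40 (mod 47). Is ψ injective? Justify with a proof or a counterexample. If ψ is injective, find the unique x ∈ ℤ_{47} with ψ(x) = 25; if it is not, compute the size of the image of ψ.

ψ(23): Repeated squaring mod 47: 23^1 ≡ 23, 23^2 ≡ 23² = 529 ≡ 12, 23^4 ≡ 12² = 144 ≡ 3, 23^8 ≡ 3² = 9, 23^16 ≡ 9² = 81 ≡ 34, 23^32 ≡ 34² = 1156 ≡ 28. Since 40 = 32 + 8, 23^40 ≡ 28·9: 28·9 = 252 ≡ 17. So 23^40 ≡ 17 (mod 47).
ψ(24): Repeated squaring mod 47: 24^1 ≡ 24, 24^2 ≡ 24² = 576 ≡ 12, 24^4 ≡ 12² = 144 ≡ 3, 24^8 ≡ 3² = 9, 24^16 ≡ 9² = 81 ≡ 34, 24^32 ≡ 34² = 1156 ≡ 28. Since 40 = 32 + 8, 24^40 ≡ 28·9: 28·9 = 252 ≡ 17. So 24^40 ≡ 17 (mod 47).
So ψ(23) = ψ(24) = 17 while 23 ≠ 24, so ψ is not injective.
Since ψ is not injective, we determine |image(ψ)|. Computing x^40 mod 47 for each x (by repeated squaring, reducing mod 47 at every step), the values ψ(0), ψ(1), …, ψ(46) are: 0, 1, 36, 2, 27, 9, 25, 6, 32, 4, 42, 14, 7, 16, 28, 18, 24, 37, 3, 21, 8, 12, 34, 17, 17, 34, 12, 8, 21, 3, 37, 24, 18, 28, 16, 7, 14, 42, 4, 32, 6, 25, 9, 27, 2, 36, 1.
The distinct values are {0, 1, 2, 3, 4, 6, 7, 8, 9, 12, 14, 16, 17, 18, 21, 24, 25, 27, 28, 32, 34, 36, 37, 42}; there are 24 of them.

24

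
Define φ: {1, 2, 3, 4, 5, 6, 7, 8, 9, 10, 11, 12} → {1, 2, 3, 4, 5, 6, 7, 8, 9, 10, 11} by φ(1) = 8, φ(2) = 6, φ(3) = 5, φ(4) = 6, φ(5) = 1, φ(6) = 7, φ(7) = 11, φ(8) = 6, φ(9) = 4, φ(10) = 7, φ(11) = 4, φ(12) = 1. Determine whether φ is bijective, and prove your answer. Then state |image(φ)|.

7

φ(2) = 6 = φ(4) with 2 ≠ 4, so φ is not injective, hence not bijective.
The image of φ is {1, 4, 5, 6, 7, 8, 11}, which has 7 elements.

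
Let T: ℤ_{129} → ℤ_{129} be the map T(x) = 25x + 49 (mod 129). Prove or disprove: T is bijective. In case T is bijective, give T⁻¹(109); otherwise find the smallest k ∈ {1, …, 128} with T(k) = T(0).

Recall that T is injective when T(x_1) = T(x_2) forces x_1 = x_2.
Suppose T(x_1) = T(x_2) in ℤ_{129}. Then 25x_1 + 49 ≡ 25x_2 + 49 (mod 129), so 25(x_1 − x_2) ≡ 0 (mod 129).
Since gcd(25, 129) = 1, 25 is invertible modulo 129, hence x_1 − x_2 ≡ 0 (mod 129), i.e. x_1 = x_2.
We now compute 25⁻¹ mod 129 explicitly. Euclid's algorithm: 129 = 5·25 + 4, 25 = 6·4 + 1; back-substituting gives 1 = 31·25 − 6·129, so 25⁻¹ ≡ 31 (mod 129).
For any y ∈ ℤ_{129}, x = 31(y − 49) mod 129 satisfies T(x) = 25·31(y − 49) + 49 ≡ y (since 25·31 ≡ 1 mod 129). So every y has a preimage.
So T is bijective.
Since T is bijective, we find T⁻¹(109): we need 25x ≡ 109 − 49 ≡ 60 (mod 129). Using 25⁻¹ = 31: x ≡ 31·60 = 1860 = 14·129 + 54, so x = 54.
Check: T(54) = 25·54 + 49 = 1399 = 10·129 + 109 ≡ 109 (mod 129).

54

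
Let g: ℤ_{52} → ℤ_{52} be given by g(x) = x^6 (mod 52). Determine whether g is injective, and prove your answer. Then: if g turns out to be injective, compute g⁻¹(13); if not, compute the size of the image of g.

g(1) = 1^6 = 1.
g(3): Repeated squaring mod 52: 3^1 ≡ 3, 3^2 ≡ 3² = 9, 3^4 ≡ 9² = 81 ≡ 29. Since 6 = 4 + 2, 3^6 ≡ 29·9: 29·9 = 261 ≡ 1. So 3^6 ≡ 1 (mod 52).
So g(1) = g(3) = 1 while 1 ≠ 3, thus g is not injective.
Since g is not injective, we determine |image(g)|. Computing x^6 mod 52 for each x (by repeated squaring, reducing mod 52 at every step), the values g(0), g(1), …, g(51) are: 0, 1, 12, 1, 40, 25, 12, 25, 12, 1, 40, 25, 40, 13, 40, 25, 40, 1, 12, 25, 12, 25, 40, 1, 12, 1, 0, 1, 12, 1, 40, 25, 12, 25, 12, 1, 40, 25, 40, 13, 40, 25, 40, 1, 12, 25, 12, 25, 40, 1, 12, 1.
The distinct values are {0, 1, 12, 13, 25, 40}; there are 6 of them.

6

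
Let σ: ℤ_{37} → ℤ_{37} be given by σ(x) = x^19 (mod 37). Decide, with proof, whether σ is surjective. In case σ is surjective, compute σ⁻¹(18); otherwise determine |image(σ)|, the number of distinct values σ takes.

Since 37 is prime, the nonzero elements of ℤ_{37} form a cyclic group of order 36.
As gcd(19, 36) = 1, raising to the 19th power is a bijection on this group: if a^19 ≡ b^19 then (ab^{−1})^19 = 1, and the only element of order dividing gcd(19, 36) = 1 is 1, so a = b.
With σ(0) = 0 this makes σ injective on all of ℤ_{37}, hence bijective (finite equal-size domain and codomain). In particular σ is surjective.
Since σ is surjective, we find the preimage of 18. The inverse of x ↦ x^19 on (ℤ_{37})^× is x ↦ x^19, because 19·19 = 361 = 10·36 + 1 ≡ 1 (mod 36) and x^{36} = 1 for x ≠ 0 (Fermat). So σ⁻¹(18) = 18^19 mod 37.
Repeated squaring mod 37: 18^1 ≡ 18, 18^2 ≡ 18² = 324 ≡ 28, 18^4 ≡ 28² = 784 ≡ 7, 18^8 ≡ 7² = 49 ≡ 12, 18^16 ≡ 12² = 144 ≡ 33. Since 19 = 16 + 2 + 1, 18^19 ≡ 33·28·18: 33·28 = 924 ≡ 36, then 36·18 = 648 ≡ 19. So 18^19 ≡ 19 (mod 37).
Hence σ⁻¹(18) = 19.

19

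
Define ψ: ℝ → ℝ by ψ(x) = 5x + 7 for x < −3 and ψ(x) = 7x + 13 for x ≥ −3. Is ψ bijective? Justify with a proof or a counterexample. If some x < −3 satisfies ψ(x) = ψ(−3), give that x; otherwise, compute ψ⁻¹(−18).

Both pieces are strictly increasing (slopes 5 and 7), so each is injective on its own interval.
The left piece maps (−∞, −3) onto (−∞, −8); the right piece maps [−3, ∞) onto [−8, ∞).
Since −8 = −8, the images partition ℝ: ψ is injective and surjective, hence bijective.
Because the two images are disjoint, no x < −3 has ψ(x) = ψ(−3), so we compute ψ⁻¹(−18): −18 lies in (−∞, −8), so solve 5x + 7 = −18: x = (−18 − 7)/5 = −5.

-5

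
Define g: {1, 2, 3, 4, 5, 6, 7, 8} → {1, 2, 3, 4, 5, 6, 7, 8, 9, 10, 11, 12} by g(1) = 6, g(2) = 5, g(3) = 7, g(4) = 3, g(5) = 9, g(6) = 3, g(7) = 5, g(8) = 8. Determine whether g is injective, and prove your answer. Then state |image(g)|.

g(4) = 3 = g(6) with 4 ≠ 6, so g is not injective.
The image of g is {3, 5, 6, 7, 8, 9}, which has 6 elements.

6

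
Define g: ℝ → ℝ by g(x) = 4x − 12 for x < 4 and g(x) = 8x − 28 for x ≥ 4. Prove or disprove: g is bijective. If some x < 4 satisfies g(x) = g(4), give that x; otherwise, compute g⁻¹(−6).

3/2

Both pieces are strictly increasing (slopes 4 and 8), so each is injective on its own interval.
The left piece maps (−∞, 4) onto (−∞, 4); the right piece maps [4, ∞) onto [4, ∞).
Since 4 = 4, the images partition ℝ: g is injective and surjective, hence bijective.
Because the two images are disjoint, no x < 4 has g(x) = g(4), so we compute g⁻¹(−6): −6 lies in (−∞, 4), so solve 4x − 12 = −6: x = (−6 + 12)/4 = 3/2.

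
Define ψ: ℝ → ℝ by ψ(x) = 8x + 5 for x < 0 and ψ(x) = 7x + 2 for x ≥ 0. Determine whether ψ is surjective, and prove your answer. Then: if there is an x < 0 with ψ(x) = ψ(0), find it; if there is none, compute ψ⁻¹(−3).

Both pieces are strictly increasing (slopes 8 and 7), so each is injective on its own interval.
The left piece maps (−∞, 0) onto (−∞, 5); the right piece maps [0, ∞) onto [2, ∞).
The union (−∞, 5) ∪ [2, ∞) covers ℝ, so ψ is surjective.
For the follow-up: the images overlap, so an x < 0 with ψ(x) = ψ(0) exists. ψ(0) = 2; solving 8x + 5 = 2 for x < 0 gives x = (2 − 5)/8 = −3/8.

-3/8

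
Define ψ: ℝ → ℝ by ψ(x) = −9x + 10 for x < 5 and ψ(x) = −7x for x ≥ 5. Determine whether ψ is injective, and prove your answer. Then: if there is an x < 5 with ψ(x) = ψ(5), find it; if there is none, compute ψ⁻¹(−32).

Both pieces are strictly decreasing (slopes −9 and −7), so each is injective on its own interval.
The left piece maps (−∞, 5) onto (−35, ∞); the right piece maps [5, ∞) onto (−∞, −35].
These images are disjoint, so no value is attained by both pieces. Hence ψ is injective.
Because the two images are disjoint, no x < 5 has ψ(x) = ψ(5), so we compute ψ⁻¹(−32): −32 lies in (−35, ∞), so solve −9x + 10 = −32: x = (−32 − 10)/(−9) = 14/3.

14/3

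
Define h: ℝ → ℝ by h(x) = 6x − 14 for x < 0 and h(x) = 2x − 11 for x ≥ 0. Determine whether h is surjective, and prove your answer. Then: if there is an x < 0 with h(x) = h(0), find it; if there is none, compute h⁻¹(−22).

Both pieces are strictly increasing (slopes 6 and 2), so each is injective on its own interval.
The left piece maps (−∞, 0) onto (−∞, −14); the right piece maps [0, ∞) onto [−11, ∞).
The union (−∞, −14) ∪ [−11, ∞) omits the interval between −14 and −11; in particular −14 has no preimage. So h is not surjective.
Because the two images are disjoint, no x < 0 has h(x) = h(0), so we compute h⁻¹(−22): −22 lies in (−∞, −14), so solve 6x − 14 = −22: x = (−22 + 14)/6 = −4/3.

-4/3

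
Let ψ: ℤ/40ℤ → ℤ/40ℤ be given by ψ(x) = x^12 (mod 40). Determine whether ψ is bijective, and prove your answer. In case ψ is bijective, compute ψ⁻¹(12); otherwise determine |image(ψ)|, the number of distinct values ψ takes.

4

ψ(1) = 1^12 = 1.
ψ(3): Repeated squaring mod 40: 3^1 ≡ 3, 3^2 ≡ 3² = 9, 3^4 ≡ 9² = 81 ≡ 1, 3^8 ≡ 1² = 1. Since 12 = 8 + 4, 3^12 ≡ 1·1: 1·1 = 1. So 3^12 ≡ 1 (mod 40).
So ψ(1) = ψ(3) = 1 while 1 ≠ 3, therefore ψ is not injective, hence not bijective.
Since ψ is not bijective, we determine |image(ψ)|. Computing x^12 mod 40 for each x (by repeated squaring, reducing mod 40 at every step), the values ψ(0), ψ(1), …, ψ(39) are: 0, 1, 16, 1, 16, 25, 16, 1, 16, 1, 0, 1, 16, 1, 16, 25, 16, 1, 16, 1, 0, 1, 16, 1, 16, 25, 16, 1, 16, 1, 0, 1, 16, 1, 16, 25, 16, 1, 16, 1.
The distinct values are {0, 1, 16, 25}; there are 4 of them.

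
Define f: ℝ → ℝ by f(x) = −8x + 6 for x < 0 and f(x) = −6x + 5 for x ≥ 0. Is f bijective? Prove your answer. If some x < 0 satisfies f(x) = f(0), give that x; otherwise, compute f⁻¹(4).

Both pieces are strictly decreasing (slopes −8 and −6), so each is injective on its own interval.
The left piece maps (−∞, 0) onto (6, ∞); the right piece maps [0, ∞) onto (−∞, 5].
The images leave a gap (6 has no preimage), so f is not surjective, hence not bijective.
Because the two images are disjoint, no x < 0 has f(x) = f(0), so we compute f⁻¹(4): 4 lies in (−∞, 5], so solve −6x + 5 = 4: x = (4 − 5)/(−6) = 1/6.

1/6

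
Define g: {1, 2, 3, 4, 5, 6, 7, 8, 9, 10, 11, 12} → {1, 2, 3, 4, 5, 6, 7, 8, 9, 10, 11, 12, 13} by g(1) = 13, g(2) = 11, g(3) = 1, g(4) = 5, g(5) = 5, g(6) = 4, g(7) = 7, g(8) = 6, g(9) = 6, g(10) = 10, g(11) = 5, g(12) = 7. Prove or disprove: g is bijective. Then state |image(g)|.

8

g(4) = 5 = g(5) with 4 ≠ 5, so g is not injective, hence not bijective.
The image of g is {1, 4, 5, 6, 7, 10, 11, 13}, which has 8 elements.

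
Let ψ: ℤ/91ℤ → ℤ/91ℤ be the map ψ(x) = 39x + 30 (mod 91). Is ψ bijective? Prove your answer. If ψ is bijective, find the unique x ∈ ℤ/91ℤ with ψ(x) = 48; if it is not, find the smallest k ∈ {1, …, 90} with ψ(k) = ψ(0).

7

We have gcd(39, 91) = 13 > 1. Taking a = 0 and b = 7: ψ(0) = 30 and ψ(7) = 39·7 + 30 = 303 ≡ 30 (mod 91).
So ψ(0) = ψ(7) while 0 ≠ 7, thus ψ is not injective, hence not bijective.
Since ψ is not bijective, we find the least positive k with ψ(k) = ψ(0): this means 39k ≡ 0 (mod 91), i.e. 91 ∣ 39k. Since gcd(39, 91) = 13, dividing through by 13 this holds exactly when 7 ∣ 3k, and as gcd(3, 7) = 1, exactly when 7 ∣ k.
The smallest positive such k is 7.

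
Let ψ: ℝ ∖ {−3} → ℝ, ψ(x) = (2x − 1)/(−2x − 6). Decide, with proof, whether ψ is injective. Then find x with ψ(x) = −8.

-7/2

Suppose ψ(u) = ψ(v). Cross-multiplying: (2u − 1)(−2v − 6) = (2v − 1)(−2u − 6).
Expanding both sides and cancelling the symmetric terms leaves −14·(u − v) = 0. Since −14 ≠ 0, u = v. Therefore ψ is injective.
Solving ψ(x) = −8: cross-multiplying gives 2x − 1 = −8(−2x − 6), which rearranges to −14x = 49, so x = −7/2.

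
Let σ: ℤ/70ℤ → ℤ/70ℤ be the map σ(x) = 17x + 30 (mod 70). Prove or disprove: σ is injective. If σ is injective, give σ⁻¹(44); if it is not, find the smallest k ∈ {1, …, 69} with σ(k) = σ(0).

If σ(u) = σ(v), then 17u ≡ 17v (mod 70). Because gcd(17, 70) = 1, we may cancel 17 to get u ≡ v (mod 70).
Thus σ is injective.
We now compute 17⁻¹ mod 70 explicitly. Euclid's algorithm: 70 = 4·17 + 2, 17 = 8·2 + 1; back-substituting gives 1 = 33·17 − 8·70, so 17⁻¹ ≡ 33 (mod 70).
Since σ is injective, we find σ⁻¹(44): we need 17x ≡ 44 − 30 ≡ 14 (mod 70). Using 17⁻¹ = 33: x ≡ 33·14 = 462 = 6·70 + 42, so x = 42.
Check: σ(42) = 17·42 + 30 = 744 = 10·70 + 44 ≡ 44 (mod 70).

42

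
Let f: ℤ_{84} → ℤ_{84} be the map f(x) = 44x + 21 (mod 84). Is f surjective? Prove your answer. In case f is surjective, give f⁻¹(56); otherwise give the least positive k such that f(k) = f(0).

Since gcd(44, 84) = 4, we have 44x ≡ 0 (mod 4) for all x, so f(x) ≡ 1 (mod 4).
But 0 ≢ 1 (mod 4), so 0 ∈ ℤ_{84} has no preimage. Therefore f is not surjective.
Since f is not surjective, we find the least positive k with f(k) = f(0): this means 44k ≡ 0 (mod 84), i.e. 84 ∣ 44k. Since gcd(44, 84) = 4, dividing through by 4 this holds exactly when 21 ∣ 11k, and as gcd(11, 21) = 1, exactly when 21 ∣ k.
The smallest positive such k is 21.

21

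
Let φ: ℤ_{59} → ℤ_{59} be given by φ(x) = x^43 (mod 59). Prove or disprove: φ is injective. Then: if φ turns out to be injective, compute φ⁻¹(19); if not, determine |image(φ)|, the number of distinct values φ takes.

Since 59 is prime, the nonzero elements of ℤ_{59} form a cyclic group of order 58.
As gcd(43, 58) = 1, raising to the 43rd power is a bijection on this group: if x_1^43 ≡ x_2^43 then (x_1x_2^{−1})^43 = 1, and the only element of order dividing gcd(43, 58) = 1 is 1, so x_1 = x_2.
With φ(0) = 0 this makes φ injective on all of ℤ_{59}, hence bijective (finite equal-size domain and codomain). In particular φ is injective.
Since φ is injective, we find the preimage of 19. The inverse of x ↦ x^43 on (ℤ_{59})^× is x ↦ x^27, because 43·27 = 1161 = 20·58 + 1 ≡ 1 (mod 58) and x^{58} = 1 for x ≠ 0 (Fermat). So φ⁻¹(19) = 19^27 mod 59.
Repeated squaring mod 59: 19^1 ≡ 19, 19^2 ≡ 19² = 361 ≡ 7, 19^4 ≡ 7² = 49, 19^8 ≡ 49² = 2401 ≡ 41, 19^16 ≡ 41² = 1681 ≡ 29. Since 27 = 16 + 8 + 2 + 1, 19^27 ≡ 29·41·7·19: 29·41 = 1189 ≡ 9, then 9·7 = 63 ≡ 4, then 4·19 = 76 ≡ 17. So 19^27 ≡ 17 (mod 59).
Hence φ⁻¹(19) = 17.

17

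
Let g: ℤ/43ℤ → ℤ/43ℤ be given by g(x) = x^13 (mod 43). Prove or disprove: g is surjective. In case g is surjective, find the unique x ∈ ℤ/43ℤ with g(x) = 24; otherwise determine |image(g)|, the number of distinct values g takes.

Since 43 is prime, the nonzero elements of ℤ/43ℤ form a cyclic group of order 42.
As gcd(13, 42) = 1, raising to the 13th power is a bijection on this group: if s^13 ≡ t^13 then (st^{−1})^13 = 1, and the only element of order dividing gcd(13, 42) = 1 is 1, so s = t.
With g(0) = 0 this makes g injective on all of ℤ/43ℤ, hence bijective (finite equal-size domain and codomain). In particular g is surjective.
Since g is surjective, we find the preimage of 24. The inverse of x ↦ x^13 on (ℤ/43ℤ)^× is x ↦ x^13, because 13·13 = 169 = 4·42 + 1 ≡ 1 (mod 42) and x^{42} = 1 for x ≠ 0 (Fermat). So g⁻¹(24) = 24^13 mod 43.
Repeated squaring mod 43: 24^1 ≡ 24, 24^2 ≡ 24² = 576 ≡ 17, 24^4 ≡ 17² = 289 ≡ 31, 24^8 ≡ 31² = 961 ≡ 15. Since 13 = 8 + 4 + 1, 24^13 ≡ 15·31·24: 15·31 = 465 ≡ 35, then 35·24 = 840 ≡ 23. So 24^13 ≡ 23 (mod 43).
Hence g⁻¹(24) = 23.

23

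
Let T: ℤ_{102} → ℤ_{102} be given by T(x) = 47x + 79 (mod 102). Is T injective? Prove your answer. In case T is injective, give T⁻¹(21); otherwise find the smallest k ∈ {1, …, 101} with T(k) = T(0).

40

Recall: T is injective if T(x_1) = T(x_2) implies x_1 = x_2.
If T(x_1) = T(x_2), then 47x_1 ≡ 47x_2 (mod 102). Because gcd(47, 102) = 1, we may cancel 47 to get x_1 ≡ x_2 (mod 102).
So T is injective.
We now compute 47⁻¹ mod 102 explicitly. Euclid's algorithm: 102 = 2·47 + 8, 47 = 5·8 + 7, 8 = 1·7 + 1; back-substituting gives 1 = 89·47 − 41·102, so 47⁻¹ ≡ 89 (mod 102).
Since T is injective, we compute T⁻¹(21): solve 47x + 79 ≡ 21 (mod 102), i.e. 47x ≡ 44 (mod 102).
Multiplying by 47⁻¹ = 89 gives x ≡ 89·44 = 3916 = 38·102 + 40 ≡ 40 (mod 102).
Check: T(40) = 47·40 + 79 = 1959 = 19·102 + 21 ≡ 21 (mod 102).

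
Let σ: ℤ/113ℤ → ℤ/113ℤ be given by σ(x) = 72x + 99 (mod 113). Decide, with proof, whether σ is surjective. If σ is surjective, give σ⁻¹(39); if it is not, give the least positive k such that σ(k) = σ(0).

Since gcd(72, 113) = 1, 72 is invertible modulo 113. Euclid's algorithm: 113 = 1·72 + 41, 72 = 1·41 + 31, 41 = 1·31 + 10, 31 = 3·10 + 1; back-substituting gives 1 = 11·72 − 7·113, so 72⁻¹ ≡ 11 (mod 113).
Then y ↦ 11(y − 99) is a two-sided inverse to σ, so every y ∈ ℤ/113ℤ has a preimage.
Hence σ is surjective.
Since σ is surjective, we compute σ⁻¹(39): solve 72x + 99 ≡ 39 (mod 113), i.e. 72x ≡ 53 (mod 113).
Multiplying by 72⁻¹ = 11 gives x ≡ 11·53 = 583 = 5·113 + 18 ≡ 18 (mod 113).
Check: σ(18) = 72·18 + 99 = 1395 = 12·113 + 39 ≡ 39 (mod 113).

18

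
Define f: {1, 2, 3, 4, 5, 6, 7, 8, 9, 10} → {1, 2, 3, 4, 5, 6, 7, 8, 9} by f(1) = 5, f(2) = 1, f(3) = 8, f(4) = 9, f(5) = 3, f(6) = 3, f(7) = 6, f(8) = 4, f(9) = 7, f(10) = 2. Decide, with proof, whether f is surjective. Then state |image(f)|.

Every element of the codomain has a preimage: 1 = f(2), 2 = f(10), 3 = f(5), 4 = f(8), 5 = f(1), 6 = f(7), 7 = f(9), 8 = f(3), 9 = f(4).
Therefore f is surjective.
The image of f is {1, 2, 3, 4, 5, 6, 7, 8, 9}, which has 9 elements.

9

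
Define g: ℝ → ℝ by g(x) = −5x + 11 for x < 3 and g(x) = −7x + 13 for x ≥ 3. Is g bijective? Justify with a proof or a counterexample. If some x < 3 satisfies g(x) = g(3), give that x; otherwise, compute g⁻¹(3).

Both pieces are strictly decreasing (slopes −5 and −7), so each is injective on its own interval.
The left piece maps (−∞, 3) onto (−4, ∞); the right piece maps [3, ∞) onto (−∞, −8].
The images leave a gap (−4 has no preimage), so g is not surjective, hence not bijective.
Because the two images are disjoint, no x < 3 has g(x) = g(3), so we compute g⁻¹(3): 3 lies in (−4, ∞), so solve −5x + 11 = 3: x = (3 − 11)/(−5) = 8/5.

8/5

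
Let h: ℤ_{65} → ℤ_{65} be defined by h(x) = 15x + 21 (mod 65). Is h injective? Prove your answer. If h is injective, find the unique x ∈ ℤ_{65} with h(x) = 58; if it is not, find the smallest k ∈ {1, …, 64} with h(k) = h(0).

13

By definition, h is injective if h(s) = h(t) implies s = t.
We have gcd(15, 65) = 5 > 1. Taking s = 0 and t = 13: h(0) = 21 and h(13) = 15·13 + 21 = 216 ≡ 21 (mod 65).
So h(0) = h(13) while 0 ≠ 13, therefore h is not injective.
Since h is not injective, we find the least positive k with h(k) = h(0): this means 15k ≡ 0 (mod 65), i.e. 65 ∣ 15k. Since gcd(15, 65) = 5, dividing through by 5 this holds exactly when 13 ∣ 3k, and as gcd(3, 13) = 1, exactly when 13 ∣ k.
The smallest positive such k is 13.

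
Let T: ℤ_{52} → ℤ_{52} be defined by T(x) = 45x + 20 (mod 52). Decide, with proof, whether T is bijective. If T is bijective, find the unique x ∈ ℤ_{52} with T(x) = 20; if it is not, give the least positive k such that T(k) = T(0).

Recall: injectivity means: for all a, b in the domain, T(a) = T(b) implies a = b.
If T(a) = T(b), then 45a ≡ 45b (mod 52). Because gcd(45, 52) = 1, we may cancel 45 to get a ≡ b (mod 52).
We now compute 45⁻¹ mod 52 explicitly. Euclid's algorithm: 52 = 1·45 + 7, 45 = 6·7 + 3, 7 = 2·3 + 1; back-substituting gives 1 = 37·45 − 32·52, so 45⁻¹ ≡ 37 (mod 52).
Then y ↦ 37(y − 20) is a two-sided inverse to T, so every y ∈ ℤ_{52} has a preimage.
Hence T is bijective.
Since T is bijective, we compute T⁻¹(20): solve 45x + 20 ≡ 20 (mod 52), i.e. 45x ≡ 0 (mod 52).
Multiplying by 45⁻¹ = 37 gives x ≡ 37·0 = 0 ≡ 0 (mod 52).
Check: T(0) = 45·0 + 20 = 20 ≡ 20 (mod 52).

0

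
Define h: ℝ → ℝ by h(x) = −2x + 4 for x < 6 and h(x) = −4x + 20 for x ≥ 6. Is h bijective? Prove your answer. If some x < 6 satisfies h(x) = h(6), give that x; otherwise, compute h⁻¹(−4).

4

Both pieces are strictly decreasing (slopes −2 and −4), so each is injective on its own interval.
The left piece maps (−∞, 6) onto (−8, ∞); the right piece maps [6, ∞) onto (−∞, −4].
These images overlap. In particular h(6) = −4 (right piece), and solving −2x + 4 = −4 on the left piece gives x = 4 < 6.
So h(4) = h(6) with 4 ≠ 6, and h is not injective, hence not bijective. This x = 4 is the requested value below 6.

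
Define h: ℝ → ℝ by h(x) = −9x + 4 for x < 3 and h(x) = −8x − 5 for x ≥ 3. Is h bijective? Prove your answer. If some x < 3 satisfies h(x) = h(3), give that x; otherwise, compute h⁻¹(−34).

29/8

Both pieces are strictly decreasing (slopes −9 and −8), so each is injective on its own interval.
The left piece maps (−∞, 3) onto (−23, ∞); the right piece maps [3, ∞) onto (−∞, −29].
The images leave a gap (−23 has no preimage), so h is not surjective, hence not bijective.
Because the two images are disjoint, no x < 3 has h(x) = h(3), so we compute h⁻¹(−34): −34 lies in (−∞, −29], so solve −8x − 5 = −34: x = (−34 + 5)/(−8) = 29/8.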